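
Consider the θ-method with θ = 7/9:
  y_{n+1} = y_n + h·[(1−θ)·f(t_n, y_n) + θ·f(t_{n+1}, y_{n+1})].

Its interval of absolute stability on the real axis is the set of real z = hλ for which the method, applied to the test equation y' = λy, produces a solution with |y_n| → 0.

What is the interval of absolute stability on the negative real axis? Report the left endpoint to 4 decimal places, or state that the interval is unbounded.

With y'=λy (z=hλ):
  y_{n+1} = y_n + z·[2/9·y_n + 7/9·y_{n+1}] ⇒ (1 − 7/9z)y_{n+1} = (1 + 2/9z)y_n
  so R(z) = (1 + 2/9z)/(1 − 7/9z).

Find x<0 with |R(x)|<1.
x=-1.61: |R|=0.2852
x=-2: |R|=0.2174
x=-10: |R|=0.1392
x=-100: |R|=0.2694
θ=7/9≥1/2 ⇒ |1+2/9x|<|1−7/9x| ∀x<0 ⇒ stable on all of ℝ⁻.

interval (−∞, 0).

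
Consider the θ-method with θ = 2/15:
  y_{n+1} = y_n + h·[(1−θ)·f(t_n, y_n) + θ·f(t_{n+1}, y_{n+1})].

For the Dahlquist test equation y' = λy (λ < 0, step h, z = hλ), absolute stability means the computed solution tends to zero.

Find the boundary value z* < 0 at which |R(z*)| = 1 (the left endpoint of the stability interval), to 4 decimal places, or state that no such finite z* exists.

With y'=λy (z=hλ):
  y_{n+1} = y_n + z·[13/15·y_n + 2/15·y_{n+1}] ⇒ (1 − 2/15z)y_{n+1} = (1 + 13/15z)y_n
  ⇒ R(z) = (1 + 13/15z)/(1 − 2/15z).

Boundary: |R(x)|=1, x<0.
x=-1.37: |R|=0.1584
R=−1: 1+13/15x = −1+2/15x ⇒ -11/15x=2 ⇒ x=2/(-11/15)=-2.7273
Confirm numerically:
  x=-2.111: |R|=0.64733 <1
  x=-1.989: |R|=0.57208 <1
  x=-1.894: |R|=0.51214 <1
  x=-1.303: |R|=0.11013 <1
  x=-3.074: |R|=1.18035 >1
  x=-2.972: |R|=1.12853 >1
Stable set (-2.7273, 0).

left endpoint -2.7273.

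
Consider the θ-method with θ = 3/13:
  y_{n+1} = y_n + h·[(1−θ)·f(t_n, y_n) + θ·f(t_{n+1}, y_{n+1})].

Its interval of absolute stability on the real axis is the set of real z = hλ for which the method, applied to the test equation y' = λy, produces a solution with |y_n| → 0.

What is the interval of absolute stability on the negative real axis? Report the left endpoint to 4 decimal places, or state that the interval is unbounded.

(-3.7143, 0).

Set f=λy, z=hλ:
  y_{n+1} = y_n + z·[10/13·y_n + 3/13·y_{n+1}] ⇒ (1 − 3/13z)y_{n+1} = (1 + 10/13z)y_n
  ⇒ R(z) = (1 + 10/13z)/(1 − 3/13z).

Need |R(x)|<1, x<0.
x=-1.33: |R|=0.0177
R=−1: 1+10/13x = −1+3/13x ⇒ -7/13x=2 ⇒ x=2/(-7/13)=-3.7143
Confirm numerically:
  x=-3.290: |R|=0.87014 <1
  x=-3.266: |R|=0.86236 <1
  x=-3.184: |R|=0.83540 <1
  x=-3.152: |R|=0.82472 <1
  x=-4.271: |R|=1.15097 >1
  x=-4.132: |R|=1.11514 >1
  x=-3.804: |R|=1.02573 >1
Interval (-3.7143, 0).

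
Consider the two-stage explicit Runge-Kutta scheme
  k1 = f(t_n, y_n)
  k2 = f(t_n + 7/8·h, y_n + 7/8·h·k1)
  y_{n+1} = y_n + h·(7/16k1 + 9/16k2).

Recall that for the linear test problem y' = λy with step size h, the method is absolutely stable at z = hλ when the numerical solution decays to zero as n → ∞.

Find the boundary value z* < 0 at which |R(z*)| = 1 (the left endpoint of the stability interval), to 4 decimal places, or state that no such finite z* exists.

On y'=λy, z=hλ:
  k1=λy_n ⇒ h·k1=z·y_n;  k2=λ(1+7/8z)y_n ⇒ h·k2=z(1+7/8z)y_n
  y_{n+1}/y_n = 1 + 7/16z + 9/16z(1+7/8z) = 1 + z + 63/128z²
  so R(z) = 1 + z + 63/128z².

Find x<0 with |R(x)|<1.
x=-0.49: |R|=0.6282
R=1: x+63/128x²=0 ⇒ x=−128/63=-2.0317; min R=1−1/(4·63/128)=0.4921>−1
Confirm numerically:
  x=-1.908: |R|=0.88379 <1
  x=-1.685: |R|=0.71243 <1
  x=-1.590: |R|=0.65430 <1
  x=-0.907: |R|=0.49790 <1
  x=-2.432: |R|=1.47910 >1
  x=-2.354: |R|=1.37337 >1
  x=-2.241: |R|=1.23081 >1
So |R|<1 on (-2.0317, 0).

z* = -2.0317.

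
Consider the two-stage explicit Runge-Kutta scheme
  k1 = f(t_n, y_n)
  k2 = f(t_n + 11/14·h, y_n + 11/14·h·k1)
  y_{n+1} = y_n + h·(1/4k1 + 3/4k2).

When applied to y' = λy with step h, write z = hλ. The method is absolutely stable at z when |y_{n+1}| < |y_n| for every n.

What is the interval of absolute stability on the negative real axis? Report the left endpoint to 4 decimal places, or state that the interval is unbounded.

With y'=λy (z=hλ):
  k1=λy_n ⇒ h·k1=z·y_n;  k2=λ(1+11/14z)y_n ⇒ h·k2=z(1+11/14z)y_n
  y_{n+1}/y_n = 1 + 1/4z + 3/4z(1+11/14z) = 1 + z + 33/56z²
  so R(z) = 1 + z + 33/56z².

Find x<0 with |R(x)|<1.
x=-1.22: |R|=0.6571
R=1: x+33/56x²=0 ⇒ x=−56/33=-1.6970; min R=1−1/(4·33/56)=0.5758>−1
Confirm numerically:
  x=-1.595: |R|=0.90416 <1
  x=-1.139: |R|=0.62549 <1
  x=-0.984: |R|=0.58658 <1
  x=-0.905: |R|=0.57764 <1
  x=-2.084: |R|=1.47530 >1
  x=-1.724: |R|=1.02746 >1
Stable set (-1.6970, 0).

z∈(-1.6970,0).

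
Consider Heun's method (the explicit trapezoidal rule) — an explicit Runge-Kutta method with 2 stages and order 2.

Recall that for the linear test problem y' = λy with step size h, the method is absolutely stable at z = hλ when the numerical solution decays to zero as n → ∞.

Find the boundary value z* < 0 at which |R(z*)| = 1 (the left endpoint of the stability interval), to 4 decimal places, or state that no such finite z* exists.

left endpoint -2.0000.

Set f=λy, z=hλ:
  order 2, 2-stage ⇒ R(z)=1+z+z^2/2
  (e.g. R(-0.98)=0.50020, |R|=0.50020)

Boundary: |R(x)|=1, x<0.
x=-0.98: |R|=0.5002
|R(-1.11)|=0.5060 |R(-1.06)|=0.5018 |R(-0.93)|=0.5025
Bisect:
  x_lo=-2.7757 |R|=2.0766  x_hi=-0.2555 |R|=0.7771
  mid=-1.51564 |R|=0.63294 →hi
  mid=-2.14569 |R|=1.15630 →lo
  mid=-1.83066 |R|=0.84500 →hi
  mid=-1.98818 |R|=0.98825 →hi
  mid=-2.06693 |R|=1.06917 →lo
  mid=-2.02756 |R|=1.02794 →lo
  mid=-2.00787 |R|=1.00790 →lo
  mid=-1.99802 |R|=0.99802 →hi
  ...
  [-2.00002,-1.99987] ⇒ x*=-2.0000
Interval (-2.0000, 0).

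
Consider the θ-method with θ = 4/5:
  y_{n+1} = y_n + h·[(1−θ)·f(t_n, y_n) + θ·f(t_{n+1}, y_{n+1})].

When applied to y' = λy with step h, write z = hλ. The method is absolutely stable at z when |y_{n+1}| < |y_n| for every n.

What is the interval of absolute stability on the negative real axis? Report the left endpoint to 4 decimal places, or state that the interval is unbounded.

Test eqn y'=λy, z=hλ:
  y_{n+1} = y_n + z·[1/5·y_n + 4/5·y_{n+1}] ⇒ (1 − 4/5z)y_{n+1} = (1 + 1/5z)y_n
  ⇒ R(z) = (1 + 1/5z)/(1 − 4/5z).

Find x<0 with |R(x)|<1.
x=-1.11: |R|=0.4121
x=-2: |R|=0.2308
x=-10: |R|=0.1111
x=-100: |R|=0.2346
θ=4/5≥1/2 ⇒ |1+1/5x|<|1−4/5x| ∀x<0 ⇒ unbounded interval.

interval (−∞, 0).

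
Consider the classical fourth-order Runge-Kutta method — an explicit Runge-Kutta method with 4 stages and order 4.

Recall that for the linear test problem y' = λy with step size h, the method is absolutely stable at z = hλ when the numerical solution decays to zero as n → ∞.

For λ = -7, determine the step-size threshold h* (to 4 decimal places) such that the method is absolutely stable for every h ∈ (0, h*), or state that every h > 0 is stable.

With y'=λy (z=hλ):
  order 4, 4-stage ⇒ R(z)=1+z+z^2/2+z^3/6+z^4/24
  (e.g. R(-1.65)=0.27140, |R|=0.27140)

Find x<0 with |R(x)|<1.
x=-1.65: |R|=0.2714
|R(-3.13)|=1.6569 |R(-1.18)|=0.3231 |R(-1.02)|=0.3684
Bisect:
  x_lo=-3.1428 |R|=1.6870  x_hi=-0.1517 |R|=0.8593
  mid=-1.64723 |R|=0.27130 →hi
  mid=-2.39501 |R|=0.55430 →hi
  mid=-2.76889 |R|=0.97555 →hi
  mid=-2.95583 |R|=1.28908 →lo
  mid=-2.86236 |R|=1.12255 →lo
  mid=-2.81563 |R|=1.04670 →lo
  mid=-2.79226 |R|=1.01055 →lo
  mid=-2.78058 |R|=0.99291 →hi
  mid=-2.78642 |R|=1.00170 →lo
  mid=-2.78350 |R|=0.99729 →hi
  ...
  [-2.78532,-2.78514] ⇒ x*=-2.7853
Interval (-2.7853, 0).

(-2.7853,0); λ=-7 ⇒ h* = 0.3979.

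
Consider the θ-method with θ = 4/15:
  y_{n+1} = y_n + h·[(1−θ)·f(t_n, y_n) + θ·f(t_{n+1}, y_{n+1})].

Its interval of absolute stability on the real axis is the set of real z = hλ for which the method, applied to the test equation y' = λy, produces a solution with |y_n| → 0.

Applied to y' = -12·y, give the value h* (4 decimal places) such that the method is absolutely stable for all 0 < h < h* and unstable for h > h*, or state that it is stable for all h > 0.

Test eqn y'=λy, z=hλ:
  y_{n+1} = y_n + z·[11/15·y_n + 4/15·y_{n+1}] ⇒ (1 − 4/15z)y_{n+1} = (1 + 11/15z)y_n
  so R(z) = (1 + 11/15z)/(1 − 4/15z).

Boundary: |R(x)|=1, x<0.
x=-0.35: |R|=0.6799
R=−1: 1+11/15x = −1+4/15x ⇒ -7/15x=2 ⇒ x=2/(-7/15)=-4.2857
Confirm numerically:
  x=-4.010: |R|=0.93782 <1
  x=-2.393: |R|=0.46081 <1
  x=-1.870: |R|=0.24778 <1
  x=-4.603: |R|=1.06647 >1
  x=-4.426: |R|=1.03003 >1
Interval (-4.2857, 0).

(-4.2857,0); λ=-12 ⇒ h* = (30/7)/12 = 0.3571.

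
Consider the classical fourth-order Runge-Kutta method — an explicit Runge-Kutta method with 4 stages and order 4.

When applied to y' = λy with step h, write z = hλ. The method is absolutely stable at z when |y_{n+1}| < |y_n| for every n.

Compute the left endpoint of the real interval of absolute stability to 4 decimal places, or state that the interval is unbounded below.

left endpoint -2.7853.

On y'=λy, z=hλ:
  order 4, 4-stage ⇒ R(z)=1+z+z^2/2+z^3/6+z^4/24
  (e.g. R(-1.61)=0.27046, |R|=0.27046)

Boundary: |R(x)|=1, x<0.
x=-1.61: |R|=0.2705
|R(-2.59)|=0.7433 |R(-1.11)|=0.3414 |R(-0.97)|=0.3852
Bisect:
  x_lo=-3.5765 |R|=3.0121  x_hi=-0.2178 |R|=0.8043
  mid=-1.89718 |R|=0.30417 →hi
  mid=-2.73686 |R|=0.92940 →hi
  mid=-3.15670 |R|=1.72041 →lo
  mid=-2.94678 |R|=1.27205 →lo
  mid=-2.84182 |R|=1.08863 →lo
  mid=-2.78934 |R|=1.00612 →lo
  mid=-2.76310 |R|=0.96705 →hi
  mid=-2.77622 |R|=0.98641 →hi
  mid=-2.78278 |R|=0.99622 →hi
  mid=-2.78606 |R|=1.00116 →lo
  ...
  [-2.78545,-2.78524] ⇒ x*=-2.7853
So |R|<1 on (-2.7853, 0).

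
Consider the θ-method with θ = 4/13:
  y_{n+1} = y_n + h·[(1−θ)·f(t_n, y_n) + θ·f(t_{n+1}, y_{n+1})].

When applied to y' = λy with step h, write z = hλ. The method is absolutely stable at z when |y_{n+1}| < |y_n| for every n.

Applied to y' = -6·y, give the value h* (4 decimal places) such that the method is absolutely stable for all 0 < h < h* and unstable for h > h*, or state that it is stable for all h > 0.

(-5.2000,0); λ=-6 ⇒ h* = (26/5)/6 = 0.8667.

Set f=λy, z=hλ:
  y_{n+1} = y_n + z·[9/13·y_n + 4/13·y_{n+1}] ⇒ (1 − 4/13z)y_{n+1} = (1 + 9/13z)y_n
  so R(z) = (1 + 9/13z)/(1 − 4/13z).

Need |R(x)|<1, x<0.
x=-0.85: |R|=0.3262
R=−1: 1+9/13x = −1+4/13x ⇒ -5/13x=2 ⇒ x=2/(-5/13)=-5.2000
Confirm numerically:
  x=-4.648: |R|=0.91264 <1
  x=-2.951: |R|=0.54665 <1
  x=-2.620: |R|=0.45060 <1
  x=-5.487: |R|=1.04106 >1
  x=-5.453: |R|=1.03634 >1
  x=-5.388: |R|=1.02721 >1
Stable set (-5.2000, 0).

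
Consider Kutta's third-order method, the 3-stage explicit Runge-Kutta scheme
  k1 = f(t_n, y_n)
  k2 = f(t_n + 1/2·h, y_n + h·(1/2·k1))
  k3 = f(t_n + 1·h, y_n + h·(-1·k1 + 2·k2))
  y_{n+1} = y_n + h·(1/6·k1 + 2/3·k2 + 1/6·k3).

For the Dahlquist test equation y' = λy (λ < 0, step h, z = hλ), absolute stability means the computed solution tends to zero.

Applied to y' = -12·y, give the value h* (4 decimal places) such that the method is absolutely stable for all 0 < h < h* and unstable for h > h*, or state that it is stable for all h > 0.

On y'=λy, z=hλ:
  order 3, 3-stage ⇒ R(z)=1+z+z^2/2+z^3/6
  (e.g. R(-1.45)=0.09315, |R|=0.09315)

Need |R(x)|<1, x<0.
x=-1.45: |R|=0.0931
|R(-2.32)|=0.7100 |R(-1.27)|=0.1951 |R(-1.04)|=0.3133
Bisect:
  x_lo=-3.1263 |R|=2.3320  x_hi=-0.1121 |R|=0.8940
  mid=-1.61919 |R|=0.01583 →hi
  mid=-2.37275 |R|=0.78418 →hi
  mid=-2.74952 |R|=1.43393 →lo
  mid=-2.56113 |R|=1.08135 →lo
  mid=-2.46694 |R|=0.92626 →hi
  mid=-2.51404 |R|=1.00213 →lo
  mid=-2.49049 |R|=0.96378 →hi
  mid=-2.50226 |R|=0.98285 →hi
  mid=-2.50815 |R|=0.99246 →hi
  mid=-2.51109 |R|=0.99729 →hi
  ...
  [-2.51275,-2.51257] ⇒ x*=-2.5127
Interval (-2.5127, 0).

(-2.5127,0); λ=-12 ⇒ h* = 0.2094.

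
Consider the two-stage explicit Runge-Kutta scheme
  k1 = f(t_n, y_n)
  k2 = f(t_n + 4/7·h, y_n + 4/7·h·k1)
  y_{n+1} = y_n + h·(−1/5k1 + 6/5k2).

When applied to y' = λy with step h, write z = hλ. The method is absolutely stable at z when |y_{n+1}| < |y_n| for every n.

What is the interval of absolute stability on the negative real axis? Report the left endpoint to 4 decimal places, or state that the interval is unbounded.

(-1.4583, 0).

Test eqn y'=λy, z=hλ:
  k1=λy_n ⇒ h·k1=z·y_n;  k2=λ(1+4/7z)y_n ⇒ h·k2=z(1+4/7z)y_n
  y_{n+1}/y_n = 1 − 1/5z + 6/5z(1+4/7z) = 1 + z + 24/35z²
  so R(z) = 1 + z + 24/35z².

Need |R(x)|<1, x<0.
x=-1.77: |R|=1.3783
R=1: x+24/35x²=0 ⇒ x=−35/24=-1.4583; min R=1−1/(4·24/35)=0.6354>−1
Confirm numerically:
  x=-1.411: |R|=0.95420 <1
  x=-0.655: |R|=0.63919 <1
  x=-0.648: |R|=0.63993 <1
  x=-1.690: |R|=1.26847 >1
  x=-1.595: |R|=1.14947 >1
  x=-1.589: |R|=1.14237 >1
Interval (-1.4583, 0).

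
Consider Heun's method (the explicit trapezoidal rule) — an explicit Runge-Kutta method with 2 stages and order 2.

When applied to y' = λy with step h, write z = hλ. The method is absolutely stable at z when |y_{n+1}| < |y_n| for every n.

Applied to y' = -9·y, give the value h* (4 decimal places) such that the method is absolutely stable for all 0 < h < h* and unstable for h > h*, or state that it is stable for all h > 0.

On y'=λy, z=hλ:
  order 2, 2-stage ⇒ R(z)=1+z+z^2/2
  (e.g. R(-0.61)=0.57605, |R|=0.57605)

Boundary: |R(x)|=1, x<0.
x=-0.61: |R|=0.5760
|R(-2.03)|=1.0304 |R(-1.61)|=0.6861 |R(-0.76)|=0.5288
Bisect:
  x_lo=-2.3710 |R|=1.4398  x_hi=-0.3186 |R|=0.7322
  mid=-1.34476 |R|=0.55943 →hi
  mid=-1.85786 |R|=0.86796 →hi
  mid=-2.11441 |R|=1.12096 →lo
  mid=-1.98614 |R|=0.98623 →hi
  mid=-2.05027 |R|=1.05154 →lo
  mid=-2.01821 |R|=1.01837 →lo
  mid=-2.00217 |R|=1.00217 →lo
  mid=-1.99415 |R|=0.99417 →hi
  mid=-1.99816 |R|=0.99816 →hi
  mid=-2.00017 |R|=1.00017 →lo
  ...
  [-2.00004,-1.99992] ⇒ x*=-2.0000
Stable set (-2.0000, 0).

(-2.0000,0); λ=-9 ⇒ h* = 0.2222.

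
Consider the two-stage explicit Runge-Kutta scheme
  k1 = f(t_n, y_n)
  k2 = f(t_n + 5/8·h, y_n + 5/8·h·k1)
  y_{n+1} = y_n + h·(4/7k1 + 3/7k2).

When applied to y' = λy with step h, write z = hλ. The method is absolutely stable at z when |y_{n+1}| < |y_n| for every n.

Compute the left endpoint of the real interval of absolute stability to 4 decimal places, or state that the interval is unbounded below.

With y'=λy (z=hλ):
  k1=λy_n ⇒ h·k1=z·y_n;  k2=λ(1+5/8z)y_n ⇒ h·k2=z(1+5/8z)y_n
  y_{n+1}/y_n = 1 + 4/7z + 3/7z(1+5/8z) = 1 + z + 15/56z²
  R(z) = 1 + z + 15/56z².

Boundary: |R(x)|=1, x<0.
x=-1.24: |R|=0.1719
R=1: x+15/56x²=0 ⇒ x=−56/15=-3.7333; min R=1−1/(4·15/56)=0.0667>−1
Confirm numerically:
  x=-2.429: |R|=0.15137 <1
  x=-2.233: |R|=0.10261 <1
  x=-1.883: |R|=0.06674 <1
  x=-1.521: |R|=0.09867 <1
  x=-4.079: |R|=1.37767 >1
  x=-4.071: |R|=1.36821 >1
  x=-3.993: |R|=1.27773 >1
Interval (-3.7333, 0).

z* = -3.7333.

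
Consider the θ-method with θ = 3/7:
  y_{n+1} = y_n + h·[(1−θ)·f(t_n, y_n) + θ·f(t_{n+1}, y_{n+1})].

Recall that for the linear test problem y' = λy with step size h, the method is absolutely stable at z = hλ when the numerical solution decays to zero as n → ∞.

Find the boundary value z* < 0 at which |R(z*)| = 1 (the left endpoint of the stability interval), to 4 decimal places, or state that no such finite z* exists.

On y'=λy, z=hλ:
  y_{n+1} = y_n + z·[4/7·y_n + 3/7·y_{n+1}] ⇒ (1 − 3/7z)y_{n+1} = (1 + 4/7z)y_n
  so R(z) = (1 + 4/7z)/(1 − 3/7z).

Boundary: |R(x)|=1, x<0.
x=-0.45: |R|=0.6228
R=−1: 1+4/7x = −1+3/7x ⇒ -1/7x=2 ⇒ x=2/(-1/7)=-14.0000
Confirm numerically:
  x=-11.970: |R|=0.95269 <1
  x=-8.484: |R|=0.83003 <1
  x=-6.194: |R|=0.69486 <1
  x=-5.677: |R|=0.65366 <1
  x=-14.248: |R|=1.00499 >1
  x=-14.222: |R|=1.00447 >1
  x=-14.103: |R|=1.00209 >1
Stable set (-14.0000, 0).

left endpoint -14.0000.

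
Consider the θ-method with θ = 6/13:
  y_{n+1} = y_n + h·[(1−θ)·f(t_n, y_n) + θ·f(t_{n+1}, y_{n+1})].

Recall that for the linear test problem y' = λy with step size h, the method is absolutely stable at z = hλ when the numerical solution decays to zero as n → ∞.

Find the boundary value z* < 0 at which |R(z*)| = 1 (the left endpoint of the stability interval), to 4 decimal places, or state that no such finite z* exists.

On y'=λy, z=hλ:
  y_{n+1} = y_n + z·[7/13·y_n + 6/13·y_{n+1}] ⇒ (1 − 6/13z)y_{n+1} = (1 + 7/13z)y_n
  ⇒ R(z) = (1 + 7/13z)/(1 − 6/13z).

Solve |R(x)|<1 on ℝ⁻.
x=-0.34: |R|=0.7061
R=−1: 1+7/13x = −1+6/13x ⇒ -1/13x=2 ⇒ x=2/(-1/13)=-26.0000
Confirm numerically:
  x=-22.314: |R|=0.97491 <1
  x=-21.984: |R|=0.97229 <1
  x=-20.623: |R|=0.96068 <1
  x=-13.236: |R|=0.86189 <1
  x=-26.508: |R|=1.00295 >1
  x=-26.195: |R|=1.00115 >1
Stable set (-26.0000, 0).

z* = -26.0000.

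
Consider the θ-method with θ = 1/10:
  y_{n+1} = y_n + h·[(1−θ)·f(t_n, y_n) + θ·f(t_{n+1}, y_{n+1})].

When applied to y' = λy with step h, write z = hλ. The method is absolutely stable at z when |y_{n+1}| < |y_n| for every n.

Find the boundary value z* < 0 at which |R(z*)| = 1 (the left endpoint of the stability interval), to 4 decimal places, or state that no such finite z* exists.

z* = -2.5000.

Test eqn y'=λy, z=hλ:
  y_{n+1} = y_n + z·[9/10·y_n + 1/10·y_{n+1}] ⇒ (1 − 1/10z)y_{n+1} = (1 + 9/10z)y_n
  so R(z) = (1 + 9/10z)/(1 − 1/10z).

Find x<0 with |R(x)|<1.
x=-1.58: |R|=0.3644
R=−1: 1+9/10x = −1+1/10x ⇒ -4/5x=2 ⇒ x=2/(-4/5)=-2.5000
Confirm numerically:
  x=-2.199: |R|=0.80261 <1
  x=-1.789: |R|=0.51752 <1
  x=-1.727: |R|=0.47267 <1
  x=-1.373: |R|=0.20725 <1
  x=-2.978: |R|=1.29465 >1
  x=-2.969: |R|=1.28931 >1
  x=-2.725: |R|=1.14145 >1
Stable set (-2.5000, 0).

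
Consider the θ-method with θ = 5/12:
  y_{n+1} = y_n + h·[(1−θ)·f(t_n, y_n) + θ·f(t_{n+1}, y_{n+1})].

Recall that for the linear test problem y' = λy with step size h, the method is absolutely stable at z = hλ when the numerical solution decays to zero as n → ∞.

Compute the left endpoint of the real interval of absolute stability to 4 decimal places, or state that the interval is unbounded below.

On y'=λy, z=hλ:
  y_{n+1} = y_n + z·[7/12·y_n + 5/12·y_{n+1}] ⇒ (1 − 5/12z)y_{n+1} = (1 + 7/12z)y_n
  R(z) = (1 + 7/12z)/(1 − 5/12z).

Need |R(x)|<1, x<0.
x=-1.07: |R|=0.2599
R=−1: 1+7/12x = −1+5/12x ⇒ -1/6x=2 ⇒ x=2/(-1/6)=-12.0000
Confirm numerically:
  x=-9.701: |R|=0.92401 <1
  x=-8.643: |R|=0.87840 <1
  x=-6.212: |R|=0.73117 <1
  x=-12.373: |R|=1.01010 >1
  x=-12.250: |R|=1.00683 >1
Stable set (-12.0000, 0).

left endpoint -12.0000.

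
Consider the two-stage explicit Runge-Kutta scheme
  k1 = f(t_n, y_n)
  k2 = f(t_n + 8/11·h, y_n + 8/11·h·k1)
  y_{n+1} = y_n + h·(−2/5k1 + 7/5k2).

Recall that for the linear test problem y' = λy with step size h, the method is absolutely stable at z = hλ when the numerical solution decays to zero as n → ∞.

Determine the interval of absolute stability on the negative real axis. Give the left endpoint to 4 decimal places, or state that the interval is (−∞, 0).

On y'=λy, z=hλ:
  k1=λy_n ⇒ h·k1=z·y_n;  k2=λ(1+8/11z)y_n ⇒ h·k2=z(1+8/11z)y_n
  y_{n+1}/y_n = 1 − 2/5z + 7/5z(1+8/11z) = 1 + z + 56/55z²
  Hence R(z) = 1 + z + 56/55z².

Boundary: |R(x)|=1, x<0.
x=-1.22: |R|=1.2955
R=1: x+56/55x²=0 ⇒ x=−55/56=-0.9821; min R=1−1/(4·56/55)=0.7545>−1
Confirm numerically:
  x=-0.716: |R|=0.80598 <1
  x=-0.531: |R|=0.75609 <1
  x=-0.462: |R|=0.75532 <1
  x=-1.352: |R|=1.50914 >1
  x=-1.143: |R|=1.18720 >1
  x=-1.110: |R|=1.14450 >1
So |R|<1 on (-0.9821, 0).

z∈(-0.9821,0).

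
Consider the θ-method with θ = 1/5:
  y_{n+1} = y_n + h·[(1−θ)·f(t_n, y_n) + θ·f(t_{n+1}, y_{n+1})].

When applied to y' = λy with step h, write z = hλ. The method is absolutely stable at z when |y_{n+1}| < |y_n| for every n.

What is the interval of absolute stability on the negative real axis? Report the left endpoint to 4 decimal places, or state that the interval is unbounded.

(-3.3333, 0).

On y'=λy, z=hλ:
  y_{n+1} = y_n + z·[4/5·y_n + 1/5·y_{n+1}] ⇒ (1 − 1/5z)y_{n+1} = (1 + 4/5z)y_n
  so R(z) = (1 + 4/5z)/(1 − 1/5z).

Find x<0 with |R(x)|<1.
x=-0.43: |R|=0.6041
R=−1: 1+4/5x = −1+1/5x ⇒ -3/5x=2 ⇒ x=2/(-3/5)=-3.3333
Confirm numerically:
  x=-2.633: |R|=0.72475 <1
  x=-2.354: |R|=0.60049 <1
  x=-1.853: |R|=0.35196 <1
  x=-1.649: |R|=0.24004 <1
  x=-3.665: |R|=1.11483 >1
  x=-3.435: |R|=1.03616 >1
So |R|<1 on (-3.3333, 0).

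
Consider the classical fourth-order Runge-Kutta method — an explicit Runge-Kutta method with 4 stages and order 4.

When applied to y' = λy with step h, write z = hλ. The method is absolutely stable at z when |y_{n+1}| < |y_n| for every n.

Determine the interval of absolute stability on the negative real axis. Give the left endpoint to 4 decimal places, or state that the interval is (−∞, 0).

On y'=λy, z=hλ:
  order 4, 4-stage ⇒ R(z)=1+z+z^2/2+z^3/6+z^4/24
  (e.g. R(-0.62)=0.53864, |R|=0.53864)

Solve |R(x)|<1 on ℝ⁻.
x=-0.62: |R|=0.5386
|R(-3.18)|=1.7775 |R(-2.28)|=0.4698 |R(-1.2)|=0.3184
Bisect:
  x_lo=-3.6763 |R|=3.4113  x_hi=-0.1616 |R|=0.8508
  mid=-1.91898 |R|=0.30952 →hi
  mid=-2.79766 |R|=1.01881 →lo
  mid=-2.35832 |R|=0.52532 →hi
  mid=-2.57799 |R|=0.72987 →hi
  mid=-2.68783 |R|=0.86272 →hi
  mid=-2.74274 |R|=0.93772 →hi
  mid=-2.77020 |R|=0.97748 →hi
  ...
  [-2.78543,-2.78522] ⇒ x*=-2.7853
Stable set (-2.7853, 0).

(-2.7853, 0).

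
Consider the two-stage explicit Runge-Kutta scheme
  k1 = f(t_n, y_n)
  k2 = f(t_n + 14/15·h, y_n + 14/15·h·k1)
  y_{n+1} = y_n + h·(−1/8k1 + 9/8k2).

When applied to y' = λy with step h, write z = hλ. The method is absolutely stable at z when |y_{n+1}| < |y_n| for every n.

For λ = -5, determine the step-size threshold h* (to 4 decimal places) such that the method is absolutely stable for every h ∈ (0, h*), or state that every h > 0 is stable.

On y'=λy, z=hλ:
  k1=λy_n ⇒ h·k1=z·y_n;  k2=λ(1+14/15z)y_n ⇒ h·k2=z(1+14/15z)y_n
  y_{n+1}/y_n = 1 − 1/8z + 9/8z(1+14/15z) = 1 + z + 21/20z²
  R(z) = 1 + z + 21/20z².

Find x<0 with |R(x)|<1.
x=-1.74: |R|=2.4390
R=1: x+21/20x²=0 ⇒ x=−20/21=-0.9524; min R=1−1/(4·21/20)=0.7619>−1
Confirm numerically:
  x=-0.827: |R|=0.89113 <1
  x=-0.578: |R|=0.77279 <1
  x=-0.402: |R|=0.76768 <1
  x=-1.494: |R|=1.84964 >1
  x=-1.382: |R|=1.62342 >1
So |R|<1 on (-0.9524, 0).

(-0.9524,0); λ=-5 ⇒ h* = (20/21)/5 = 0.1905.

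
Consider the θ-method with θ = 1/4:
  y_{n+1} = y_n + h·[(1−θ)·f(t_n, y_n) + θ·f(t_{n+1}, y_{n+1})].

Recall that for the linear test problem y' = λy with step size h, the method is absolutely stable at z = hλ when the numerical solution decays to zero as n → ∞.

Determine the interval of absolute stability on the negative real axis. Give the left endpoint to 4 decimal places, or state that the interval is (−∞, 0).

(-4.0000, 0).

With y'=λy (z=hλ):
  y_{n+1} = y_n + z·[3/4·y_n + 1/4·y_{n+1}] ⇒ (1 − 1/4z)y_{n+1} = (1 + 3/4z)y_n
  ⇒ R(z) = (1 + 3/4z)/(1 − 1/4z).

Find x<0 with |R(x)|<1.
x=-1.61: |R|=0.1480
R=−1: 1+3/4x = −1+1/4x ⇒ -1/2x=2 ⇒ x=2/(-1/2)=-4.0000
Confirm numerically:
  x=-3.341: |R|=0.82046 <1
  x=-2.846: |R|=0.66287 <1
  x=-2.065: |R|=0.36191 <1
  x=-4.563: |R|=1.13150 >1
  x=-4.267: |R|=1.06459 >1
Stable set (-4.0000, 0).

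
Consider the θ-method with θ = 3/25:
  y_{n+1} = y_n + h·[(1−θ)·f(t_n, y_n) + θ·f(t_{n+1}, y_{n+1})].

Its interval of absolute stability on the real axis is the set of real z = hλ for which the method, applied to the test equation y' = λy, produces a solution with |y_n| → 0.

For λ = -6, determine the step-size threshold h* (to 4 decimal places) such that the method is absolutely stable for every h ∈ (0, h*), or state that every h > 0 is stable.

(-2.6316,0); λ=-6 ⇒ h* = (50/19)/6 = 0.4386.

Test eqn y'=λy, z=hλ:
  y_{n+1} = y_n + z·[22/25·y_n + 3/25·y_{n+1}] ⇒ (1 − 3/25z)y_{n+1} = (1 + 22/25z)y_n
  ⇒ R(z) = (1 + 22/25z)/(1 − 3/25z).

Boundary: |R(x)|=1, x<0.
x=-0.59: |R|=0.4490
R=−1: 1+22/25x = −1+3/25x ⇒ -19/25x=2 ⇒ x=2/(-19/25)=-2.6316
Confirm numerically:
  x=-2.432: |R|=0.88259 <1
  x=-2.126: |R|=0.69386 <1
  x=-2.073: |R|=0.66005 <1
  x=-2.822: |R|=1.10811 >1
  x=-2.717: |R|=1.04896 >1
Stable set (-2.6316, 0).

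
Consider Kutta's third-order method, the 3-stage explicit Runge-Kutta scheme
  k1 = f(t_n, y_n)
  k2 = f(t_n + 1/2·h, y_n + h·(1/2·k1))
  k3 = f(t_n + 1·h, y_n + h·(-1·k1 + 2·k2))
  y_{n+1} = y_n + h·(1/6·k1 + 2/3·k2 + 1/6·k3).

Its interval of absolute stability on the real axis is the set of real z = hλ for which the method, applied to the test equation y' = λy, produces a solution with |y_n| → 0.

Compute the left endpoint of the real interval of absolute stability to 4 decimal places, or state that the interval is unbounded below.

On y'=λy, z=hλ:
  order 3, 3-stage ⇒ R(z)=1+z+z^2/2+z^3/6
  (e.g. R(-0.52)=0.59177, |R|=0.59177)

Boundary: |R(x)|=1, x<0.
x=-0.52: |R|=0.5918
|R(-1.96)|=0.2941 |R(-1.49)|=0.0687 |R(-1.02)|=0.3233
Bisect:
  x_lo=-2.9602 |R|=1.9020  x_hi=-0.3889 |R|=0.6769
  mid=-1.67450 |R|=0.05506 →hi
  mid=-2.31733 |R|=0.70633 →hi
  mid=-2.63874 |R|=1.21950 →lo
  mid=-2.47803 |R|=0.94383 →hi
  mid=-2.55839 |R|=1.07663 →lo
  mid=-2.51821 |R|=1.00901 →lo
  mid=-2.49812 |R|=0.97612 →hi
  mid=-2.50817 |R|=0.99249 →hi
  ...
  [-2.51287,-2.51272] ⇒ x*=-2.5127
Stable set (-2.5127, 0).

left endpoint -2.5127.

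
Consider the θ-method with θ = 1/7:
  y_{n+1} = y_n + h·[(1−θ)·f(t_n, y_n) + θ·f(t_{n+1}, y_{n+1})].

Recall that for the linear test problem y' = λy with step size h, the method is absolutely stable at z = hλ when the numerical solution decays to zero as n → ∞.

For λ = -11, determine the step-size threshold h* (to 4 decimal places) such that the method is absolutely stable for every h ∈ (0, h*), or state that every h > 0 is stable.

(-2.8000,0); λ=-11 ⇒ h* = (14/5)/11 = 0.2545.

Test eqn y'=λy, z=hλ:
  y_{n+1} = y_n + z·[6/7·y_n + 1/7·y_{n+1}] ⇒ (1 − 1/7z)y_{n+1} = (1 + 6/7z)y_n
  so R(z) = (1 + 6/7z)/(1 − 1/7z).

Need |R(x)|<1, x<0.
x=-1.22: |R|=0.0389
R=−1: 1+6/7x = −1+1/7x ⇒ -5/7x=2 ⇒ x=2/(-5/7)=-2.8000
Confirm numerically:
  x=-2.429: |R|=0.80327 <1
  x=-2.366: |R|=0.76831 <1
  x=-1.825: |R|=0.44759 <1
  x=-3.263: |R|=1.22557 >1
  x=-3.121: |R|=1.15858 >1
  x=-2.937: |R|=1.06893 >1
Stable set (-2.8000, 0).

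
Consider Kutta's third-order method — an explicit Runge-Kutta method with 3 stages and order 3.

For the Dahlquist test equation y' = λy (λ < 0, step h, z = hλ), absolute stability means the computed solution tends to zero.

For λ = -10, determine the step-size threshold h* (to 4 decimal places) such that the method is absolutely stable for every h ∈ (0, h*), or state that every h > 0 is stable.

With y'=λy (z=hλ):
  order 3, 3-stage ⇒ R(z)=1+z+z^2/2+z^3/6
  (e.g. R(-1.53)=0.04352, |R|=0.04352)

Need |R(x)|<1, x<0.
x=-1.53: |R|=0.0435
|R(-2.31)|=0.6963 |R(-2.23)|=0.5918 |R(-2.13)|=0.4721
Bisect:
  x_lo=-2.8358 |R|=1.6157  x_hi=-0.2276 |R|=0.7964
  mid=-1.53168 |R|=0.04244 →hi
  mid=-2.18374 |R|=0.53499 →hi
  mid=-2.50978 |R|=0.99512 →hi
  mid=-2.67279 |R|=1.28321 →lo
  mid=-2.59128 |R|=1.13388 →lo
  mid=-2.55053 |R|=1.06321 →lo
  mid=-2.53015 |R|=1.02885 →lo
  ...
  [-2.51280,-2.51264] ⇒ x*=-2.5127
Interval (-2.5127, 0).

(-2.5127,0); λ=-10 ⇒ h* = 0.2513.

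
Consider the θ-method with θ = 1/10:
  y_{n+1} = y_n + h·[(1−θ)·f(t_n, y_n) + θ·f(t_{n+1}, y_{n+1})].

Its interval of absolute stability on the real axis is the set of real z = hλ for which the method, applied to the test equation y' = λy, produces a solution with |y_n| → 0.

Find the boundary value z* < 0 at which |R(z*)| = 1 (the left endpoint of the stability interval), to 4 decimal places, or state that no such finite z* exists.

Test eqn y'=λy, z=hλ:
  y_{n+1} = y_n + z·[9/10·y_n + 1/10·y_{n+1}] ⇒ (1 − 1/10z)y_{n+1} = (1 + 9/10z)y_n
  so R(z) = (1 + 9/10z)/(1 − 1/10z).

Find x<0 with |R(x)|<1.
x=-0.66: |R|=0.3809
R=−1: 1+9/10x = −1+1/10x ⇒ -4/5x=2 ⇒ x=2/(-4/5)=-2.5000
Confirm numerically:
  x=-1.905: |R|=0.60017 <1
  x=-1.287: |R|=0.14025 <1
  x=-1.231: |R|=0.09607 <1
  x=-2.849: |R|=1.21729 >1
  x=-2.620: |R|=1.07607 >1
  x=-2.569: |R|=1.04392 >1
Interval (-2.5000, 0).

left endpoint -2.5000.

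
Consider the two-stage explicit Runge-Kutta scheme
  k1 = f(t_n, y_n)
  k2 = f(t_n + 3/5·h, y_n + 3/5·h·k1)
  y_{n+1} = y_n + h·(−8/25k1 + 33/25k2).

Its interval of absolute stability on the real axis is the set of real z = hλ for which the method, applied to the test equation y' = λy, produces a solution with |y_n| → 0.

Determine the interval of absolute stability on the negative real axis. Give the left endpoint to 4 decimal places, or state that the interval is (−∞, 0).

Test eqn y'=λy, z=hλ:
  k1=λy_n ⇒ h·k1=z·y_n;  k2=λ(1+3/5z)y_n ⇒ h·k2=z(1+3/5z)y_n
  y_{n+1}/y_n = 1 − 8/25z + 33/25z(1+3/5z) = 1 + z + 99/125z²
  ⇒ R(z) = 1 + z + 99/125z².

Find x<0 with |R(x)|<1.
x=-0.4: |R|=0.7267
R=1: x+99/125x²=0 ⇒ x=−125/99=-1.2626; min R=1−1/(4·99/125)=0.6843>−1
Confirm numerically:
  x=-1.151: |R|=0.89824 <1
  x=-0.857: |R|=0.72468 <1
  x=-0.529: |R|=0.69263 <1
  x=-1.657: |R|=1.51755 >1
  x=-1.355: |R|=1.09913 >1
  x=-1.288: |R|=1.02588 >1
Stable set (-1.2626, 0).

(-1.2626, 0).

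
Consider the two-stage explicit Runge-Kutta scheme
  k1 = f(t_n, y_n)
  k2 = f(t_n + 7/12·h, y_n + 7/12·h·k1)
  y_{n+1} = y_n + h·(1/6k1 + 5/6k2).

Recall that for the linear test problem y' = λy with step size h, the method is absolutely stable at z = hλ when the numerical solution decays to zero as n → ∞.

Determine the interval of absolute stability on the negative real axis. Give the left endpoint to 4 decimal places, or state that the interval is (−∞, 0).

On y'=λy, z=hλ:
  k1=λy_n ⇒ h·k1=z·y_n;  k2=λ(1+7/12z)y_n ⇒ h·k2=z(1+7/12z)y_n
  y_{n+1}/y_n = 1 + 1/6z + 5/6z(1+7/12z) = 1 + z + 35/72z²
  so R(z) = 1 + z + 35/72z².

Solve |R(x)|<1 on ℝ⁻.
x=-0.85: |R|=0.5012
R=1: x+35/72x²=0 ⇒ x=−72/35=-2.0571; min R=1−1/(4·35/72)=0.4857>−1
Confirm numerically:
  x=-1.308: |R|=0.52367 <1
  x=-0.926: |R|=0.49083 <1
  x=-0.916: |R|=0.49187 <1
  x=-2.637: |R|=1.74330 >1
  x=-2.281: |R|=1.24822 >1
  x=-2.170: |R|=1.11905 >1
Stable set (-2.0571, 0).

(-2.0571, 0).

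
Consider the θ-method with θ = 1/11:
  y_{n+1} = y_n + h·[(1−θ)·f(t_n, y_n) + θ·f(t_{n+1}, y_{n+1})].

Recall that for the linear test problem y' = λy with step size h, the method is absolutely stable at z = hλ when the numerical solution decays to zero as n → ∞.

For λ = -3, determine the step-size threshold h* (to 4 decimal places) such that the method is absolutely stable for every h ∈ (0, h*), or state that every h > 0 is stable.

With y'=λy (z=hλ):
  y_{n+1} = y_n + z·[10/11·y_n + 1/11·y_{n+1}] ⇒ (1 − 1/11z)y_{n+1} = (1 + 10/11z)y_n
  ⇒ R(z) = (1 + 10/11z)/(1 − 1/11z).

Boundary: |R(x)|=1, x<0.
x=-0.33: |R|=0.6796
R=−1: 1+10/11x = −1+1/11x ⇒ -9/11x=2 ⇒ x=2/(-9/11)=-2.4444
Confirm numerically:
  x=-1.887: |R|=0.61069 <1
  x=-1.807: |R|=0.55204 <1
  x=-1.769: |R|=0.52393 <1
  x=-1.482: |R|=0.30604 <1
  x=-2.781: |R|=1.21980 >1
  x=-2.684: |R|=1.15756 >1
Stable set (-2.4444, 0).

(-2.4444,0); λ=-3 ⇒ h* = (22/9)/3 = 0.8148.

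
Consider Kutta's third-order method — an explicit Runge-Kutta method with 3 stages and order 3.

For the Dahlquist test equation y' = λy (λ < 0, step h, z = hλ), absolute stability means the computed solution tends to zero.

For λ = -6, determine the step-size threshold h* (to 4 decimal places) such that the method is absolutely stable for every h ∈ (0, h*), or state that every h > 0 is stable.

On y'=λy, z=hλ:
  order 3, 3-stage ⇒ R(z)=1+z+z^2/2+z^3/6
  (e.g. R(-1.61)=-0.00950, |R|=0.00950)

Solve |R(x)|<1 on ℝ⁻.
x=-1.61: |R|=0.0095
|R(-1.95)|=0.2846 |R(-1.13)|=0.2680 |R(-0.59)|=0.5498
Bisect:
  x_lo=-3.3460 |R|=2.9917  x_hi=-0.3105 |R|=0.7327
  mid=-1.82826 |R|=0.17549 →hi
  mid=-2.58714 |R|=1.12658 →lo
  mid=-2.20770 |R|=0.56409 →hi
  mid=-2.39742 |R|=0.82019 →hi
  mid=-2.49228 |R|=0.96667 →hi
  mid=-2.53971 |R|=1.04489 →lo
  mid=-2.51600 |R|=1.00535 →lo
  mid=-2.50414 |R|=0.98590 →hi
  ...
  [-2.51285,-2.51266] ⇒ x*=-2.5127
Stable set (-2.5127, 0).

(-2.5127,0); λ=-6 ⇒ h* = 0.4188.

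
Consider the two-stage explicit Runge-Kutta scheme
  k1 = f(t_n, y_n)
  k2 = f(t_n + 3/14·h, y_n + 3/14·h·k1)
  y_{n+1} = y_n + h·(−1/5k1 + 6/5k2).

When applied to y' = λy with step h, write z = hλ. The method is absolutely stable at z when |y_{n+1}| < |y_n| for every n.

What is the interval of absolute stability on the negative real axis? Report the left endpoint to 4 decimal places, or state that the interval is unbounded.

z∈(-3.8889,0).

With y'=λy (z=hλ):
  k1=λy_n ⇒ h·k1=z·y_n;  k2=λ(1+3/14z)y_n ⇒ h·k2=z(1+3/14z)y_n
  y_{n+1}/y_n = 1 − 1/5z + 6/5z(1+3/14z) = 1 + z + 9/35z²
  Hence R(z) = 1 + z + 9/35z².

Boundary: |R(x)|=1, x<0.
x=-1.25: |R|=0.1518
R=1: x+9/35x²=0 ⇒ x=−35/9=-3.8889; min R=1−1/(4·9/35)=0.0278>−1
Confirm numerically:
  x=-3.483: |R|=0.63647 <1
  x=-2.746: |R|=0.19299 <1
  x=-2.743: |R|=0.19176 <1
  x=-2.331: |R|=0.06620 <1
  x=-4.485: |R|=1.68749 >1
  x=-4.191: |R|=1.32558 >1
  x=-4.087: |R|=1.20820 >1
Stable set (-3.8889, 0).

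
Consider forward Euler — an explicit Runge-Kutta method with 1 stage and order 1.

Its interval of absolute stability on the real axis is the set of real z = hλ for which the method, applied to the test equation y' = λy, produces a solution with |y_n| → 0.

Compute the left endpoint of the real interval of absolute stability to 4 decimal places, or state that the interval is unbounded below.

Test eqn y'=λy, z=hλ:
  order 1, 1-stage ⇒ R(z)=1+z
  (e.g. R(-1.22)=-0.22000, |R|=0.22000)

Need |R(x)|<1, x<0.
x=-1.22: |R|=0.2200
|R(-1.9)|=0.9000 |R(-1.7)|=0.7000 |R(-1.23)|=0.2300
Bisect:
  x_lo=-2.3882 |R|=1.3882  x_hi=-0.1280 |R|=0.8720
  mid=-1.25814 |R|=0.25814 →hi
  mid=-1.82319 |R|=0.82319 →hi
  mid=-2.10571 |R|=1.10571 →lo
  mid=-1.96445 |R|=0.96445 →hi
  mid=-2.03508 |R|=1.03508 →lo
  mid=-1.99977 |R|=0.99977 →hi
  mid=-2.01743 |R|=1.01743 →lo
  mid=-2.00860 |R|=1.00860 →lo
  mid=-2.00418 |R|=1.00418 →lo
  ...
  [-2.00004,-1.99991] ⇒ x*=-2.0000
Interval (-2.0000, 0).

left endpoint -2.0000.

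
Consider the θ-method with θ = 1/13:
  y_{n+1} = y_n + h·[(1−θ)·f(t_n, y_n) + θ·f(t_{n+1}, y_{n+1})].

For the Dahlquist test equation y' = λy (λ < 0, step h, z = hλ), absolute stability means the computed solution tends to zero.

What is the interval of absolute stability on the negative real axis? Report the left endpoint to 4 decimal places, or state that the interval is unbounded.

z∈(-2.3636,0).

With y'=λy (z=hλ):
  y_{n+1} = y_n + z·[12/13·y_n + 1/13·y_{n+1}] ⇒ (1 − 1/13z)y_{n+1} = (1 + 12/13z)y_n
  ⇒ R(z) = (1 + 12/13z)/(1 − 1/13z).

Need |R(x)|<1, x<0.
x=-1.21: |R|=0.1070
R=−1: 1+12/13x = −1+1/13x ⇒ -11/13x=2 ⇒ x=2/(-11/13)=-2.3636
Confirm numerically:
  x=-2.280: |R|=0.93979 <1
  x=-2.240: |R|=0.91076 <1
  x=-1.762: |R|=0.55169 <1
  x=-2.836: |R|=1.32811 >1
  x=-2.487: |R|=1.08762 >1
  x=-2.410: |R|=1.03310 >1
Interval (-2.3636, 0).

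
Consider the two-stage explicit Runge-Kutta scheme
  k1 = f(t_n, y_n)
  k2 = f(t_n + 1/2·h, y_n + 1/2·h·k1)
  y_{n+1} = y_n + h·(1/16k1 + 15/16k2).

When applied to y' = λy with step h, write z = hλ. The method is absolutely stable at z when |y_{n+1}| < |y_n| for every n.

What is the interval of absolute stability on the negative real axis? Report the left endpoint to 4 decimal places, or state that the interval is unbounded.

On y'=λy, z=hλ:
  k1=λy_n ⇒ h·k1=z·y_n;  k2=λ(1+1/2z)y_n ⇒ h·k2=z(1+1/2z)y_n
  y_{n+1}/y_n = 1 + 1/16z + 15/16z(1+1/2z) = 1 + z + 15/32z²
  Hence R(z) = 1 + z + 15/32z².

Find x<0 with |R(x)|<1.
x=-1.54: |R|=0.5717
R=1: x+15/32x²=0 ⇒ x=−32/15=-2.1333; min R=1−1/(4·15/32)=0.4667>−1
Confirm numerically:
  x=-1.776: |R|=0.70252 <1
  x=-1.015: |R|=0.46792 <1
  x=-1.010: |R|=0.46817 <1
  x=-0.959: |R|=0.47210 <1
  x=-2.658: |R|=1.65370 >1
  x=-2.479: |R|=1.40168 >1
  x=-2.452: |R|=1.36627 >1
So |R|<1 on (-2.1333, 0).

(-2.1333, 0).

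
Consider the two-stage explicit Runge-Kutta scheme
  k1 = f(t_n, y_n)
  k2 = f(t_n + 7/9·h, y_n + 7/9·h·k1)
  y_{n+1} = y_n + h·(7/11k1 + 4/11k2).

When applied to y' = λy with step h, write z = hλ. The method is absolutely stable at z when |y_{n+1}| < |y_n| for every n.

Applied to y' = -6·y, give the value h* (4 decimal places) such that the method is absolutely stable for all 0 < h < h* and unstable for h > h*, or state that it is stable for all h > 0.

(-3.5357,0); λ=-6 ⇒ h* = (99/28)/6 = 0.5893.

Set f=λy, z=hλ:
  k1=λy_n ⇒ h·k1=z·y_n;  k2=λ(1+7/9z)y_n ⇒ h·k2=z(1+7/9z)y_n
  y_{n+1}/y_n = 1 + 7/11z + 4/11z(1+7/9z) = 1 + z + 28/99z²
  so R(z) = 1 + z + 28/99z².

Find x<0 with |R(x)|<1.
x=-1.46: |R|=0.1429
R=1: x+28/99x²=0 ⇒ x=−99/28=-3.5357; min R=1−1/(4·28/99)=0.1161>−1
Confirm numerically:
  x=-3.126: |R|=0.63776 <1
  x=-2.190: |R|=0.16647 <1
  x=-2.128: |R|=0.15276 <1
  x=-4.071: |R|=1.61632 >1
  x=-3.874: |R|=1.37065 >1
Stable set (-3.5357, 0).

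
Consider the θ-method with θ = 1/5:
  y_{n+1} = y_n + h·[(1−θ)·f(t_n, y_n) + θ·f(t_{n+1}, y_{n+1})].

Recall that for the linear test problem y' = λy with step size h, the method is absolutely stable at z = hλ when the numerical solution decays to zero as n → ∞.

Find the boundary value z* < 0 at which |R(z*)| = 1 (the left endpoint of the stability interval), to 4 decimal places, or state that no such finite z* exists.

On y'=λy, z=hλ:
  y_{n+1} = y_n + z·[4/5·y_n + 1/5·y_{n+1}] ⇒ (1 − 1/5z)y_{n+1} = (1 + 4/5z)y_n
  so R(z) = (1 + 4/5z)/(1 − 1/5z).

Find x<0 with |R(x)|<1.
x=-1.03: |R|=0.1459
R=−1: 1+4/5x = −1+1/5x ⇒ -3/5x=2 ⇒ x=2/(-3/5)=-3.3333
Confirm numerically:
  x=-2.650: |R|=0.73203 <1
  x=-2.374: |R|=0.60971 <1
  x=-1.472: |R|=0.13721 <1
  x=-3.709: |R|=1.12941 >1
  x=-3.641: |R|=1.10682 >1
Stable set (-3.3333, 0).

left endpoint -3.3333.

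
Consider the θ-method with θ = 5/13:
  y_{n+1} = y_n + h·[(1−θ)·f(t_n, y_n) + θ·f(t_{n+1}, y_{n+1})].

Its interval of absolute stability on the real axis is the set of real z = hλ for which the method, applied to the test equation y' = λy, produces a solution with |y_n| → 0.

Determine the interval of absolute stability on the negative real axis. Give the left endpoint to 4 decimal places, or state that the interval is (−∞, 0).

(-8.6667, 0).

Test eqn y'=λy, z=hλ:
  y_{n+1} = y_n + z·[8/13·y_n + 5/13·y_{n+1}] ⇒ (1 − 5/13z)y_{n+1} = (1 + 8/13z)y_n
  Hence R(z) = (1 + 8/13z)/(1 − 5/13z).

Find x<0 with |R(x)|<1.
x=-1.36: |R|=0.1071
R=−1: 1+8/13x = −1+5/13x ⇒ -3/13x=2 ⇒ x=2/(-3/13)=-8.6667
Confirm numerically:
  x=-7.455: |R|=0.92770 <1
  x=-6.403: |R|=0.84914 <1
  x=-6.038: |R|=0.81741 <1
  x=-9.043: |R|=1.01939 >1
  x=-8.978: |R|=1.01613 >1
  x=-8.965: |R|=1.01548 >1
Stable set (-8.6667, 0).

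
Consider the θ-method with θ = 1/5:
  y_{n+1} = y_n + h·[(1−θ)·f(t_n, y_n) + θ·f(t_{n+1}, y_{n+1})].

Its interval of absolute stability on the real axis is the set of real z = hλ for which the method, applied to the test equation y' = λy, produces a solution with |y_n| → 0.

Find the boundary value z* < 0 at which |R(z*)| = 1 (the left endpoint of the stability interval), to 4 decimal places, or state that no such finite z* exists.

Set f=λy, z=hλ:
  y_{n+1} = y_n + z·[4/5·y_n + 1/5·y_{n+1}] ⇒ (1 − 1/5z)y_{n+1} = (1 + 4/5z)y_n
  so R(z) = (1 + 4/5z)/(1 − 1/5z).

Boundary: |R(x)|=1, x<0.
x=-0.65: |R|=0.4248
R=−1: 1+4/5x = −1+1/5x ⇒ -3/5x=2 ⇒ x=2/(-3/5)=-3.3333
Confirm numerically:
  x=-2.989: |R|=0.87070 <1
  x=-2.721: |R|=0.76208 <1
  x=-2.256: |R|=0.55458 <1
  x=-2.047: |R|=0.45239 <1
  x=-3.745: |R|=1.14122 >1
  x=-3.740: |R|=1.13959 >1
Interval (-3.3333, 0).

left endpoint -3.3333.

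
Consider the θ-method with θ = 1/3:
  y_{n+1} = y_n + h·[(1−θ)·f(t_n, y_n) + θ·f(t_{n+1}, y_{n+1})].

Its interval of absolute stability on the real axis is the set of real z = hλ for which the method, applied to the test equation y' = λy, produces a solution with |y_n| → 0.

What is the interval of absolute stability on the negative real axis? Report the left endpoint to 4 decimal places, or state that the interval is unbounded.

Set f=λy, z=hλ:
  y_{n+1} = y_n + z·[2/3·y_n + 1/3·y_{n+1}] ⇒ (1 − 1/3z)y_{n+1} = (1 + 2/3z)y_n
  R(z) = (1 + 2/3z)/(1 − 1/3z).

Boundary: |R(x)|=1, x<0.
x=-0.58: |R|=0.5140
R=−1: 1+2/3x = −1+1/3x ⇒ -1/3x=2 ⇒ x=2/(-1/3)=-6.0000
Confirm numerically:
  x=-5.575: |R|=0.95044 <1
  x=-4.817: |R|=0.84866 <1
  x=-2.594: |R|=0.39113 <1
  x=-6.494: |R|=1.05203 >1
  x=-6.316: |R|=1.03392 >1
  x=-6.083: |R|=1.00914 >1
Stable set (-6.0000, 0).

(-6.0000, 0).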